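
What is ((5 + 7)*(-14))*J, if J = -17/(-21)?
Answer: -136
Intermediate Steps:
J = 17/21 (J = -17*(-1/21) = 17/21 ≈ 0.80952)
((5 + 7)*(-14))*J = ((5 + 7)*(-14))*(17/21) = (12*(-14))*(17/21) = -168*17/21 = -136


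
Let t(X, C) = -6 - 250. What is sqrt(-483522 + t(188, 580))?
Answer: I*sqrt(483778) ≈ 695.54*I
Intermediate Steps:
t(X, C) = -256
sqrt(-483522 + t(188, 580)) = sqrt(-483522 - 256) = sqrt(-483778) = I*sqrt(483778)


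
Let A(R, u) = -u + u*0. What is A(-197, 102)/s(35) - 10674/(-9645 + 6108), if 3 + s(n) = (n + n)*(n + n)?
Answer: 5767756/1924521 ≈ 2.9970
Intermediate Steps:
A(R, u) = -u (A(R, u) = -u + 0 = -u)
s(n) = -3 + 4*n**2 (s(n) = -3 + (n + n)*(n + n) = -3 + (2*n)*(2*n) = -3 + 4*n**2)
A(-197, 102)/s(35) - 10674/(-9645 + 6108) = (-1*102)/(-3 + 4*35**2) - 10674/(-9645 + 6108) = -102/(-3 + 4*1225) - 10674/(-3537) = -102/(-3 + 4900) - 10674*(-1/3537) = -102/4897 + 1186/393 = 5767756/1924521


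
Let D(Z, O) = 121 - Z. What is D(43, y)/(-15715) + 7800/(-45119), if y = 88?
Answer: -126096282/709045085 ≈ -0.17784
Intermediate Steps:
D(43, y)/(-15715) + 7800/(-45119) = (121 - 1*43)/(-15715) + 7800/(-45119) = (121 - 43)*(-1/15715) + 7800*(-1/45119) = 78*(-1/15715) - 7800/45119 = -78/15715 - 7800/45119 = -126096282/709045085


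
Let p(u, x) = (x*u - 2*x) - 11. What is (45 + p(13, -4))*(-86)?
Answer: 860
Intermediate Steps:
p(u, x) = -11 - 2*x + u*x (p(u, x) = (u*x - 2*x) - 11 = (-2*x + u*x) - 11 = -11 - 2*x + u*x)
(45 + p(13, -4))*(-86) = (45 + (-11 - 2*(-4) + 13*(-4)))*(-86) = (45 + (-11 + 8 - 52))*(-86) = (45 - 55)*(-86) = -10*(-86) = 860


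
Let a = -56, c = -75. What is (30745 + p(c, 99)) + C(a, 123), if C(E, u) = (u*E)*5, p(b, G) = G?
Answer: -3596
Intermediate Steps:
C(E, u) = 5*E*u (C(E, u) = (E*u)*5 = 5*E*u)
(30745 + p(c, 99)) + C(a, 123) = (30745 + 99) + 5*(-56)*123 = 30844 - 34440 = -3596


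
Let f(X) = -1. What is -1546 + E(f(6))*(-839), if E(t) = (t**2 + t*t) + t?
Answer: -2385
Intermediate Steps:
E(t) = t + 2*t**2 (E(t) = (t**2 + t**2) + t = 2*t**2 + t = t + 2*t**2)
-1546 + E(f(6))*(-839) = -1546 - (1 + 2*(-1))*(-839) = -1546 - (1 - 2)*(-839) = -1546 - 1*(-1)*(-839) = -1546 + 1*(-839) = -1546 - 839 = -2385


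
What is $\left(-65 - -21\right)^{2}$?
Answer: $1936$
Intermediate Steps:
$\left(-65 - -21\right)^{2} = \left(-65 + 21\right)^{2} = \left(-44\right)^{2} = 1936$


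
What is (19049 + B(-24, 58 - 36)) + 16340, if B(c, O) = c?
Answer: 35365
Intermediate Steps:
(19049 + B(-24, 58 - 36)) + 16340 = (19049 - 24) + 16340 = 19025 + 16340 = 35365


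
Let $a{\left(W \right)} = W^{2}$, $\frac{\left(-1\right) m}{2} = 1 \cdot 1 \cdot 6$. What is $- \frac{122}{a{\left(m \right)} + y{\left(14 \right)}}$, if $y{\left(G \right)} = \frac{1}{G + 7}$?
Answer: $- \frac{2562}{3025} \approx -0.84694$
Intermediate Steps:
$y{\left(G \right)} = \frac{1}{7 + G}$
$m = -12$ ($m = - 2 \cdot 1 \cdot 1 \cdot 6 = - 2 \cdot 1 \cdot 6 = \left(-2\right) 6 = -12$)
$- \frac{122}{a{\left(m \right)} + y{\left(14 \right)}} = - \frac{122}{\left(-12\right)^{2} + \frac{1}{7 + 14}} = - \frac{122}{144 + \frac{1}{21}} = - \frac{122}{\frac{3025}{21}} = \left(-122\right) \frac{21}{3025} = - \frac{2562}{3025}$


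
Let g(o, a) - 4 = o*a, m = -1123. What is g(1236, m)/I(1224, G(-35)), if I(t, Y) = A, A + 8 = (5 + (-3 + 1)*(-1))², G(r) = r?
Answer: -1388024/41 ≈ -33854.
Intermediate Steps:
g(o, a) = 4 + a*o (g(o, a) = 4 + o*a = 4 + a*o)
A = 41 (A = -8 + (5 + (-3 + 1)*(-1))² = -8 + (5 - 2*(-1))² = -8 + (5 + 2)² = -8 + 7² = -8 + 49 = 41)
I(t, Y) = 41
g(1236, m)/I(1224, G(-35)) = (4 - 1123*1236)/41 = (4 - 1388028)*(1/41) = -1388024*1/41 = -1388024/41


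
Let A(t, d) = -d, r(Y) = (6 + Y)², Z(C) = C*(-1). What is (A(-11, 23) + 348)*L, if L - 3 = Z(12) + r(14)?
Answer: 127075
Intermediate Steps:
Z(C) = -C
L = 391 (L = 3 + (-1*12 + (6 + 14)²) = 3 + (-12 + 20²) = 3 + (-12 + 400) = 3 + 388 = 391)
(A(-11, 23) + 348)*L = (-1*23 + 348)*391 = (-23 + 348)*391 = 325*391 = 127075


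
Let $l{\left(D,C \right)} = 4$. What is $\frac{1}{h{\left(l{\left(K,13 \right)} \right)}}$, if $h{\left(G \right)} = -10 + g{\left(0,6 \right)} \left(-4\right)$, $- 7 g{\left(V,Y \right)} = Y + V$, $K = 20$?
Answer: $- \frac{7}{46} \approx -0.15217$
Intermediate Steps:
$g{\left(V,Y \right)} = - \frac{V}{7} - \frac{Y}{7}$ ($g{\left(V,Y \right)} = - \frac{Y + V}{7} = - \frac{V + Y}{7} = - \frac{V}{7} - \frac{Y}{7}$)
$h{\left(G \right)} = - \frac{46}{7}$ ($h{\left(G \right)} = -10 + \left(\left(- \frac{1}{7}\right) 0 - \frac{6}{7}\right) \left(-4\right) = -10 + \left(0 - \frac{6}{7}\right) \left(-4\right) = -10 - - \frac{24}{7} = -10 + \frac{24}{7} = - \frac{46}{7}$)
$\frac{1}{h{\left(l{\left(K,13 \right)} \right)}} = \frac{1}{- \frac{46}{7}} = - \frac{7}{46}$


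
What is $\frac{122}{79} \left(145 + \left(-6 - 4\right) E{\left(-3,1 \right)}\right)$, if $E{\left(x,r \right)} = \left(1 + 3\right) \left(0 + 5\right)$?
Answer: $- \frac{6710}{79} \approx -84.937$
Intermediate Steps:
$E{\left(x,r \right)} = 20$ ($E{\left(x,r \right)} = 4 \cdot 5 = 20$)
$\frac{122}{79} \left(145 + \left(-6 - 4\right) E{\left(-3,1 \right)}\right) = \frac{122}{79} \left(145 + \left(-6 - 4\right) 20\right) = 122 \cdot \frac{1}{79} \left(145 - 200\right) = \frac{122 \left(145 - 200\right)}{79} = \frac{122}{79} \left(-55\right) = - \frac{6710}{79}$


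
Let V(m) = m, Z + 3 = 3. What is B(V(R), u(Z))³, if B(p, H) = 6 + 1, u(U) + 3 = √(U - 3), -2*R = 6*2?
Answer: 343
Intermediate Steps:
Z = 0 (Z = -3 + 3 = 0)
R = -6 (R = -3*2 = -½*12 = -6)
u(U) = -3 + √(-3 + U) (u(U) = -3 + √(U - 3) = -3 + √(-3 + U))
B(p, H) = 7
B(V(R), u(Z))³ = 7³ = 343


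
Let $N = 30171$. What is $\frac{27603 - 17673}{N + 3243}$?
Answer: $\frac{1655}{5569} \approx 0.29718$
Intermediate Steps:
$\frac{27603 - 17673}{N + 3243} = \frac{27603 - 17673}{30171 + 3243} = \frac{9930}{33414} = 9930 \cdot \frac{1}{33414} = \frac{1655}{5569}$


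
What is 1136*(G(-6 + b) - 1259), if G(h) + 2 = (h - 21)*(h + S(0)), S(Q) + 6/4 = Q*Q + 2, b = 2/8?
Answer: -1272959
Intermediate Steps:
b = 1/4 (b = 2*(1/8) = 1/4 ≈ 0.25000)
S(Q) = 1/2 + Q**2 (S(Q) = -3/2 + (Q*Q + 2) = -3/2 + (Q**2 + 2) = -3/2 + (2 + Q**2) = 1/2 + Q**2)
G(h) = -2 + (1/2 + h)*(-21 + h) (G(h) = -2 + (h - 21)*(h + (1/2 + 0**2)) = -2 + (-21 + h)*(h + (1/2 + 0)) = -2 + (-21 + h)*(h + 1/2) = -2 + (-21 + h)*(1/2 + h) = -2 + (1/2 + h)*(-21 + h))
1136*(G(-6 + b) - 1259) = 1136*((-25/2 + (-6 + 1/4)**2 - 41*(-6 + 1/4)/2) - 1259) = 1136*((-25/2 + (-23/4)**2 - 41/2*(-23/4)) - 1259) = 1136*((-25/2 + 529/16 + 943/8) - 1259) = 1136*(2215/16 - 1259) = 1136*(-17929/16) = -1272959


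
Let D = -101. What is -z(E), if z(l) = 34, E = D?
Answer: -34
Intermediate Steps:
E = -101
-z(E) = -1*34 = -34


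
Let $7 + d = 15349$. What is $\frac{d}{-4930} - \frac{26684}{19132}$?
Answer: $- \frac{53134408}{11790095} \approx -4.5067$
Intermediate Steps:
$d = 15342$ ($d = -7 + 15349 = 15342$)
$\frac{d}{-4930} - \frac{26684}{19132} = \frac{15342}{-4930} - \frac{26684}{19132} = 15342 \left(- \frac{1}{4930}\right) - \frac{6671}{4783} = - \frac{7671}{2465} - \frac{6671}{4783} = - \frac{53134408}{11790095}$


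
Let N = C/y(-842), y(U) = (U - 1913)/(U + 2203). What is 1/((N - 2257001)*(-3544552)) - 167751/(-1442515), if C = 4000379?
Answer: 6934579342731859209673/59631446134897050672720 ≈ 0.11629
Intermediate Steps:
y(U) = (-1913 + U)/(2203 + U)
N = -5444515819/2755 (N = 4000379/(((-1913 - 842)/(2203 - 842))) = 4000379/((-2755/1361)) = 4000379/(((1/1361)*(-2755))) = 4000379/(-2755/1361) = 4000379*(-1361/2755) = -5444515819/2755 ≈ -1.9762e+6)
1/((N - 2257001)*(-3544552)) - 167751/(-1442515) = 1/(-5444515819/2755 - 2257001*(-3544552)) - 167751/(-1442515) = -1/3544552/(-11662553574/2755) - 167751*(-1/1442515) = -2755/11662553574*(-1/3544552) + 167751/1442515 = 2755/41338527595828848 + 167751/1442515 = 6934579342731859209673/59631446134897050672720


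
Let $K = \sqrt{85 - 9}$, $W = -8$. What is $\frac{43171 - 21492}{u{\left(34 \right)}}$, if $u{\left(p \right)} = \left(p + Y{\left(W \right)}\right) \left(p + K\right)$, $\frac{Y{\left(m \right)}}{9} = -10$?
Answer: $- \frac{52649}{4320} + \frac{3097 \sqrt{19}}{4320} \approx -9.0624$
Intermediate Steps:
$Y{\left(m \right)} = -90$ ($Y{\left(m \right)} = 9 \left(-10\right) = -90$)
$K = 2 \sqrt{19}$ ($K = \sqrt{76} = 2 \sqrt{19} \approx 8.7178$)
$u{\left(p \right)} = \left(-90 + p\right) \left(p + 2 \sqrt{19}\right)$ ($u{\left(p \right)} = \left(p - 90\right) \left(p + 2 \sqrt{19}\right) = \left(-90 + p\right) \left(p + 2 \sqrt{19}\right)$)
$\frac{43171 - 21492}{u{\left(34 \right)}} = \frac{43171 - 21492}{34^{2} - 180 \sqrt{19} - 3060 + 2 \cdot 34 \sqrt{19}} = \frac{21679}{1156 - 180 \sqrt{19} - 3060 + 68 \sqrt{19}} = \frac{21679}{-1904 - 112 \sqrt{19}}$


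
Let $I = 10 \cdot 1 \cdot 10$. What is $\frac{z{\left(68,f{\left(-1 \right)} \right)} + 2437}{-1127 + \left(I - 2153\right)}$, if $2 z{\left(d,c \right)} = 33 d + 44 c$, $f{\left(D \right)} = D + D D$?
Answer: $- \frac{3559}{3180} \approx -1.1192$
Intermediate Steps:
$f{\left(D \right)} = D + D^{2}$
$I = 100$ ($I = 10 \cdot 10 = 100$)
$z{\left(d,c \right)} = 22 c + \frac{33 d}{2}$ ($z{\left(d,c \right)} = \frac{33 d + 44 c}{2} = 22 c + \frac{33 d}{2}$)
$\frac{z{\left(68,f{\left(-1 \right)} \right)} + 2437}{-1127 + \left(I - 2153\right)} = \frac{\left(22 \left(- (1 - 1)\right) + \frac{33}{2} \cdot 68\right) + 2437}{-1127 + \left(100 - 2153\right)} = \frac{\left(22 \left(\left(-1\right) 0\right) + 1122\right) + 2437}{-1127 - 2053} = \frac{\left(22 \cdot 0 + 1122\right) + 2437}{-3180} = \left(\left(0 + 1122\right) + 2437\right) \left(- \frac{1}{3180}\right) = \left(1122 + 2437\right) \left(- \frac{1}{3180}\right) = 3559 \left(- \frac{1}{3180}\right) = - \frac{3559}{3180}$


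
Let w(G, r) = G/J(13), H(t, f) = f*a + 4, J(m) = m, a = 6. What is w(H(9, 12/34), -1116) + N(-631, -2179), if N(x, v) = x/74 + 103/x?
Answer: -6524759/793798 ≈ -8.2197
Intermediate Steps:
N(x, v) = 103/x + x/74 (N(x, v) = x*(1/74) + 103/x = x/74 + 103/x = 103/x + x/74)
H(t, f) = 4 + 6*f (H(t, f) = f*6 + 4 = 6*f + 4 = 4 + 6*f)
w(G, r) = G/13
w(H(9, 12/34), -1116) + N(-631, -2179) = (4 + 6*(12/34))/13 + (103/(-631) + (1/74)*(-631)) = (4 + 6*(12*(1/34)))/13 + (103*(-1/631) - 631/74) = (4 + 6*(6/17))/13 + (-103/631 - 631/74) = (4 + 36/17)/13 - 405783/46694 = (1/13)*(104/17) - 405783/46694 = 8/17 - 405783/46694 = -6524759/793798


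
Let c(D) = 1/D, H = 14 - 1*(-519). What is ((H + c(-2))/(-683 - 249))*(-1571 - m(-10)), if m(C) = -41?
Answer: 814725/932 ≈ 874.17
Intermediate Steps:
H = 533 (H = 14 + 519 = 533)
((H + c(-2))/(-683 - 249))*(-1571 - m(-10)) = ((533 + 1/(-2))/(-683 - 249))*(-1571 - 1*(-41)) = ((533 - ½)/(-932))*(-1571 + 41) = ((1065/2)*(-1/932))*(-1530) = -1065/1864*(-1530) = 814725/932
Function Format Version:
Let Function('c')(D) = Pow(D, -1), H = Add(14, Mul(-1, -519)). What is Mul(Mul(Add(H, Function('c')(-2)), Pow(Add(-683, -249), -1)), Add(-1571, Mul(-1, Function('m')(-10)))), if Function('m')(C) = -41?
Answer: Rational(814725, 932) ≈ 874.17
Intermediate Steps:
H = 533 (H = Add(14, 519) = 533)
Mul(Mul(Add(H, Function('c')(-2)), Pow(Add(-683, -249), -1)), Add(-1571, Mul(-1, Function('m')(-10)))) = Mul(Mul(Add(533, Pow(-2, -1)), Pow(Add(-683, -249), -1)), Add(-1571, Mul(-1, -41))) = Mul(Mul(Add(533, Rational(-1, 2)), Pow(-932, -1)), Add(-1571, 41)) = Mul(Mul(Rational(1065, 2), Rational(-1, 932)), -1530) = Mul(Rational(-1065, 1864), -1530) = Rational(814725, 932)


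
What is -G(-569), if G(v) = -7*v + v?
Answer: -3414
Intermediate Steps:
G(v) = -6*v
-G(-569) = -(-6)*(-569) = -1*3414 = -3414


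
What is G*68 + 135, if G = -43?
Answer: -2789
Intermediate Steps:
G*68 + 135 = -43*68 + 135 = -2924 + 135 = -2789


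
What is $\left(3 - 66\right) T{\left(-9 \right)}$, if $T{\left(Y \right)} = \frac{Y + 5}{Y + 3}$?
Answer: $-42$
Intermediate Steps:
$T{\left(Y \right)} = \frac{5 + Y}{3 + Y}$
$\left(3 - 66\right) T{\left(-9 \right)} = \left(3 - 66\right) \frac{5 - 9}{3 - 9} = - 63 \frac{1}{-6} \left(-4\right) = - 63 \left(\left(- \frac{1}{6}\right) \left(-4\right)\right) = \left(-63\right) \frac{2}{3} = -42$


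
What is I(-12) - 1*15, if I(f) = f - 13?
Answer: -40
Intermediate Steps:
I(f) = -13 + f
I(-12) - 1*15 = (-13 - 12) - 1*15 = -25 - 15 = -40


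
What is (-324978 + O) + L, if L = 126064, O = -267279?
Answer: -466193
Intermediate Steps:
(-324978 + O) + L = (-324978 - 267279) + 126064 = -592257 + 126064 = -466193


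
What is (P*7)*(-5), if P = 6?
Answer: -210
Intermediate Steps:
(P*7)*(-5) = (6*7)*(-5) = 42*(-5) = -210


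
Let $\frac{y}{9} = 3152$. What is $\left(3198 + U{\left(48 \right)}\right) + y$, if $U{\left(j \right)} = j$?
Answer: $31614$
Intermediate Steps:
$y = 28368$ ($y = 9 \cdot 3152 = 28368$)
$\left(3198 + U{\left(48 \right)}\right) + y = \left(3198 + 48\right) + 28368 = 3246 + 28368 = 31614$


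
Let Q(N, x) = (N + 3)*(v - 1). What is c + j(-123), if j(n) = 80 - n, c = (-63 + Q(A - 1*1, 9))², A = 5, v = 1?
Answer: 4172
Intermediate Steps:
Q(N, x) = 0 (Q(N, x) = (N + 3)*(1 - 1) = (3 + N)*0 = 0)
c = 3969 (c = (-63 + 0)² = (-63)² = 3969)
c + j(-123) = 3969 + (80 - 1*(-123)) = 3969 + (80 + 123) = 3969 + 203 = 4172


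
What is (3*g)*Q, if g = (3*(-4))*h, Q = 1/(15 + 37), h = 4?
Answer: -36/13 ≈ -2.7692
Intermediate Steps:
Q = 1/52 ≈ 0.019231
g = -48 (g = (3*(-4))*4 = -12*4 = -48)
(3*g)*Q = (3*(-48))*(1/52) = -144*1/52 = -36/13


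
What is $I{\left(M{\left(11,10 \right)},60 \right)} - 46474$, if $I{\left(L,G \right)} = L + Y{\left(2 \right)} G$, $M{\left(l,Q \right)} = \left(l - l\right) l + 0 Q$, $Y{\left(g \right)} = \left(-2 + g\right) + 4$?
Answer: $-46234$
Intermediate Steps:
$Y{\left(g \right)} = 2 + g$
$M{\left(l,Q \right)} = 0$ ($M{\left(l,Q \right)} = 0 l + 0 = 0 + 0 = 0$)
$I{\left(L,G \right)} = L + 4 G$ ($I{\left(L,G \right)} = L + \left(2 + 2\right) G = L + 4 G$)
$I{\left(M{\left(11,10 \right)},60 \right)} - 46474 = \left(0 + 4 \cdot 60\right) - 46474 = \left(0 + 240\right) - 46474 = 240 - 46474 = -46234$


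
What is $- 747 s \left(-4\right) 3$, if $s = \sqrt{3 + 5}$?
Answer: $17928 \sqrt{2} \approx 25354.0$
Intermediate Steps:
$s = 2 \sqrt{2}$ ($s = \sqrt{8} = 2 \sqrt{2} \approx 2.8284$)
$- 747 s \left(-4\right) 3 = - 747 \cdot 2 \sqrt{2} \left(-4\right) 3 = - 747 - 8 \sqrt{2} \cdot 3 = - 747 \left(- 24 \sqrt{2}\right) = 17928 \sqrt{2}$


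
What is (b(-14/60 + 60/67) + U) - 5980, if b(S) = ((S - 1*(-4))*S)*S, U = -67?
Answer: -49088672948869/8120601000 ≈ -6045.0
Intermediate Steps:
b(S) = S²*(4 + S) (b(S) = ((S + 4)*S)*S = ((4 + S)*S)*S = (S*(4 + S))*S = S²*(4 + S))
(b(-14/60 + 60/67) + U) - 5980 = ((-14/60 + 60/67)²*(4 + (-14/60 + 60/67)) - 67) - 5980 = ((-14*1/60 + 60*(1/67))²*(4 + (-14*1/60 + 60*(1/67))) - 67) - 5980 = ((-7/30 + 60/67)²*(4 + (-7/30 + 60/67)) - 67) - 5980 = ((1331/2010)²*(4 + 1331/2010) - 67) - 5980 = ((1771561/4040100)*(9371/2010) - 67) - 5980 = (16601298131/8120601000 - 67) - 5980 = -527478968869/8120601000 - 5980 = -49088672948869/8120601000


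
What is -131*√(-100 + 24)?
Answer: -262*I*√19 ≈ -1142.0*I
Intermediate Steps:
-131*√(-100 + 24) = -262*I*√19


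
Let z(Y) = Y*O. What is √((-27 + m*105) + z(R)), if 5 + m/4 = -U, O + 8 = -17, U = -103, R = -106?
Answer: √43783 ≈ 209.24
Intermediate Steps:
O = -25 (O = -8 - 17 = -25)
z(Y) = -25*Y (z(Y) = Y*(-25) = -25*Y)
m = 392 (m = -20 + 4*(-1*(-103)) = -20 + 4*103 = -20 + 412 = 392)
√((-27 + m*105) + z(R)) = √((-27 + 392*105) - 25*(-106)) = √((-27 + 41160) + 2650) = √(41133 + 2650) = √43783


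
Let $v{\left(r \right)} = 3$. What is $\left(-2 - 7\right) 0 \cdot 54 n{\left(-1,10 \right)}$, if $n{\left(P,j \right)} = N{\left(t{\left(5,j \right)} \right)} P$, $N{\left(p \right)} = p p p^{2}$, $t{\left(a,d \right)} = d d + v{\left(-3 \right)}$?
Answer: $0$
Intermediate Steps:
$t{\left(a,d \right)} = 3 + d^{2}$ ($t{\left(a,d \right)} = d d + 3 = d^{2} + 3 = 3 + d^{2}$)
$N{\left(p \right)} = p^{4}$ ($N{\left(p \right)} = p^{2} p^{2} = p^{4}$)
$n{\left(P,j \right)} = P \left(3 + j^{2}\right)^{4}$ ($n{\left(P,j \right)} = \left(3 + j^{2}\right)^{4} P = P \left(3 + j^{2}\right)^{4}$)
$\left(-2 - 7\right) 0 \cdot 54 n{\left(-1,10 \right)} = \left(-2 - 7\right) 0 \cdot 54 \left(- \left(3 + 10^{2}\right)^{4}\right) = \left(-9\right) 0 \cdot 54 \left(- \left(3 + 100\right)^{4}\right) = 0 \cdot 54 \left(- 103^{4}\right) = 0 \left(\left(-1\right) 112550881\right) = 0 \left(-112550881\right) = 0$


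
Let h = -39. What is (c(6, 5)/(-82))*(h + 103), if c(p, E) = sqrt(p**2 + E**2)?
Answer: -32*sqrt(61)/41 ≈ -6.0958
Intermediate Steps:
c(p, E) = sqrt(E**2 + p**2)
(c(6, 5)/(-82))*(h + 103) = (sqrt(5**2 + 6**2)/(-82))*(-39 + 103) = (sqrt(25 + 36)*(-1/82))*64 = (sqrt(61)*(-1/82))*64 = -sqrt(61)/82*64 = -32*sqrt(61)/41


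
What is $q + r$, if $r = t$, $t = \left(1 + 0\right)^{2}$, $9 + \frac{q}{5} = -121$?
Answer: $-649$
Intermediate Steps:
$q = -650$ ($q = -45 + 5 \left(-121\right) = -45 - 605 = -650$)
$t = 1$ ($t = 1^{2} = 1$)
$r = 1$
$q + r = -650 + 1 = -649$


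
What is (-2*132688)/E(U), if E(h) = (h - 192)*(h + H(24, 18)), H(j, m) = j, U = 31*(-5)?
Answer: -265376/45457 ≈ -5.8380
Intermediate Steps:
U = -155
E(h) = (-192 + h)*(24 + h) (E(h) = (h - 192)*(h + 24) = (-192 + h)*(24 + h))
(-2*132688)/E(U) = (-2*132688)/(-4608 + (-155)² - 168*(-155)) = -265376/(-4608 + 24025 + 26040) = -265376/45457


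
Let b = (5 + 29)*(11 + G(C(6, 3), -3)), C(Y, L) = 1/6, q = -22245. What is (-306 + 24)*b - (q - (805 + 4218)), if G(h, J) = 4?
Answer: -116552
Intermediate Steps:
C(Y, L) = ⅙
b = 510 (b = (5 + 29)*(11 + 4) = 34*15 = 510)
(-306 + 24)*b - (q - (805 + 4218)) = (-306 + 24)*510 - (-22245 - (805 + 4218)) = -282*510 - (-22245 - 1*5023) = -143820 - (-22245 - 5023) = -143820 - 1*(-27268) = -143820 + 27268 = -116552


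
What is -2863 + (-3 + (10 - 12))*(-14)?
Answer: -2793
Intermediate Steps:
-2863 + (-3 + (10 - 12))*(-14) = -2863 + (-3 - 2)*(-14) = -2863 - 5*(-14) = -2863 + 70 = -2793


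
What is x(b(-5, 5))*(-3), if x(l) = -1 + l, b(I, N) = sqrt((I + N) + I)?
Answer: 3 - 3*I*sqrt(5) ≈ 3.0 - 6.7082*I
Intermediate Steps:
b(I, N) = sqrt(N + 2*I)
x(b(-5, 5))*(-3) = (-1 + sqrt(5 + 2*(-5)))*(-3) = (-1 + sqrt(5 - 10))*(-3) = (-1 + sqrt(-5))*(-3) = (-1 + I*sqrt(5))*(-3) = 3 - 3*I*sqrt(5)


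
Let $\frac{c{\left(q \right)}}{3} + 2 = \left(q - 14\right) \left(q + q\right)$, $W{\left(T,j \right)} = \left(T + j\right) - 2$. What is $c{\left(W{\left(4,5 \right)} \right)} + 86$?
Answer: $-214$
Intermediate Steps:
$W{\left(T,j \right)} = -2 + T + j$
$c{\left(q \right)} = -6 + 6 q \left(-14 + q\right)$ ($c{\left(q \right)} = -6 + 3 \left(q - 14\right) \left(q + q\right) = -6 + 3 \left(-14 + q\right) 2 q = -6 + 3 \cdot 2 q \left(-14 + q\right) = -6 + 6 q \left(-14 + q\right)$)
$c{\left(W{\left(4,5 \right)} \right)} + 86 = \left(-6 - 84 \left(-2 + 4 + 5\right) + 6 \left(-2 + 4 + 5\right)^{2}\right) + 86 = \left(-6 - 588 + 6 \cdot 7^{2}\right) + 86 = \left(-6 - 588 + 6 \cdot 49\right) + 86 = \left(-6 - 588 + 294\right) + 86 = -300 + 86 = -214$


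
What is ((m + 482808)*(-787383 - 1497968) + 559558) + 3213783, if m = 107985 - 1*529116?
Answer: -140949820286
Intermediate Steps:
m = -421131 (m = 107985 - 529116 = -421131)
((m + 482808)*(-787383 - 1497968) + 559558) + 3213783 = ((-421131 + 482808)*(-787383 - 1497968) + 559558) + 3213783 = (61677*(-2285351) + 559558) + 3213783 = (-140953593627 + 559558) + 3213783 = -140953034069 + 3213783 = -140949820286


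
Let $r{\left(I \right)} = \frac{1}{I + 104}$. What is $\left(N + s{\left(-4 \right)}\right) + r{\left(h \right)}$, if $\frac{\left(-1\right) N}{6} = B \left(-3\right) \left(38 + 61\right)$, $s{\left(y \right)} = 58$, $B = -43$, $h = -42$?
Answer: $- \frac{4747215}{62} \approx -76568.0$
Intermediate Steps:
$r{\left(I \right)} = \frac{1}{104 + I}$
$N = -76626$ ($N = - 6 \left(-43\right) \left(-3\right) \left(38 + 61\right) = - 6 \cdot 129 \cdot 99 = \left(-6\right) 12771 = -76626$)
$\left(N + s{\left(-4 \right)}\right) + r{\left(h \right)} = \left(-76626 + 58\right) + \frac{1}{104 - 42} = -76568 + \frac{1}{62} = - \frac{4747215}{62}$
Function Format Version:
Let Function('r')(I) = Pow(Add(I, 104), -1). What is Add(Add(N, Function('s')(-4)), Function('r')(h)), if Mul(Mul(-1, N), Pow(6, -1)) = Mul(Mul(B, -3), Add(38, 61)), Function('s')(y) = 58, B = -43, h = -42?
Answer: Rational(-4747215, 62) ≈ -76568.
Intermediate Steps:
Function('r')(I) = Pow(Add(104, I), -1)
N = -76626 (N = Mul(-6, Mul(Mul(-43, -3), Add(38, 61))) = Mul(-6, Mul(129, 99)) = Mul(-6, 12771) = -76626)
Add(Add(N, Function('s')(-4)), Function('r')(h)) = Add(Add(-76626, 58), Pow(Add(104, -42), -1)) = Add(-76568, Pow(62, -1)) = Add(-76568, Rational(1, 62)) = Rational(-4747215, 62)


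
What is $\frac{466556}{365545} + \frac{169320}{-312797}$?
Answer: $\frac{84043237732}{114341379365} \approx 0.73502$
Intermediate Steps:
$\frac{466556}{365545} + \frac{169320}{-312797} = 466556 \cdot \frac{1}{365545} + 169320 \left(- \frac{1}{312797}\right) = \frac{466556}{365545} - \frac{169320}{312797} = \frac{84043237732}{114341379365}$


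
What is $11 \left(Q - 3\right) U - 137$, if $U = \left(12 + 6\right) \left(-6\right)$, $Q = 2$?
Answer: $1051$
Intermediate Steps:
$U = -108$ ($U = 18 \left(-6\right) = -108$)
$11 \left(Q - 3\right) U - 137 = 11 \left(2 - 3\right) \left(-108\right) - 137 = 11 \left(-1\right) \left(-108\right) - 137 = \left(-11\right) \left(-108\right) - 137 = 1188 - 137 = 1051$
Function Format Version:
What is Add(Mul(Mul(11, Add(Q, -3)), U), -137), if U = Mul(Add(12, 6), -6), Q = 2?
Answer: 1051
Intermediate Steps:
U = -108 (U = Mul(18, -6) = -108)
Add(Mul(Mul(11, Add(Q, -3)), U), -137) = Add(Mul(Mul(11, Add(2, -3)), -108), -137) = Add(Mul(Mul(11, -1), -108), -137) = Add(Mul(-11, -108), -137) = Add(1188, -137) = 1051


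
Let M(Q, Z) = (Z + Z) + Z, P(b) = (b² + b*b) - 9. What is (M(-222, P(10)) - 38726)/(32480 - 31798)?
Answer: -38153/682 ≈ -55.943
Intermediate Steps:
P(b) = -9 + 2*b² (P(b) = (b² + b²) - 9 = 2*b² - 9 = -9 + 2*b²)
M(Q, Z) = 3*Z (M(Q, Z) = 2*Z + Z = 3*Z)
(M(-222, P(10)) - 38726)/(32480 - 31798) = (3*(-9 + 2*10²) - 38726)/(32480 - 31798) = (3*(-9 + 2*100) - 38726)/682 = (3*(-9 + 200) - 38726)*(1/682) = (3*191 - 38726)*(1/682) = (573 - 38726)*(1/682) = -38153*1/682 = -38153/682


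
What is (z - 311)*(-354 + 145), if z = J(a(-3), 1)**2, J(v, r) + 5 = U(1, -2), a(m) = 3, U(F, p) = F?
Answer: 61655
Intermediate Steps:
J(v, r) = -4 (J(v, r) = -5 + 1 = -4)
z = 16 (z = (-4)**2 = 16)
(z - 311)*(-354 + 145) = (16 - 311)*(-354 + 145) = -295*(-209) = 61655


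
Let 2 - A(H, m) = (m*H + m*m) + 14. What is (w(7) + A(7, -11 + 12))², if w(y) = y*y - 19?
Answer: 100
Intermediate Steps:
w(y) = -19 + y² (w(y) = y² - 19 = -19 + y²)
A(H, m) = -12 - m² - H*m (A(H, m) = 2 - ((m*H + m*m) + 14) = 2 - ((H*m + m²) + 14) = 2 - ((m² + H*m) + 14) = 2 - (14 + m² + H*m) = 2 + (-14 - m² - H*m) = -12 - m² - H*m)
(w(7) + A(7, -11 + 12))² = ((-19 + 7²) + (-12 - (-11 + 12)² - 1*7*(-11 + 12)))² = ((-19 + 49) + (-12 - 1*1² - 1*7*1))² = (30 + (-12 - 1*1 - 7))² = (30 + (-12 - 1 - 7))² = (30 - 20)² = 10² = 100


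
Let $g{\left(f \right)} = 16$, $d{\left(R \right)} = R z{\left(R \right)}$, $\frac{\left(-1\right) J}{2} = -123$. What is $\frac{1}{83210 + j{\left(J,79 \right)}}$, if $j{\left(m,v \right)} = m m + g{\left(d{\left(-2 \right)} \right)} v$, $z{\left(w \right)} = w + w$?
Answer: $\frac{1}{144990} \approx 6.897 \cdot 10^{-6}$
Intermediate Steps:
$z{\left(w \right)} = 2 w$
$J = 246$ ($J = \left(-2\right) \left(-123\right) = 246$)
$d{\left(R \right)} = 2 R^{2}$ ($d{\left(R \right)} = R 2 R = 2 R^{2}$)
$j{\left(m,v \right)} = m^{2} + 16 v$ ($j{\left(m,v \right)} = m m + 16 v = m^{2} + 16 v$)
$\frac{1}{83210 + j{\left(J,79 \right)}} = \frac{1}{83210 + \left(246^{2} + 16 \cdot 79\right)} = \frac{1}{83210 + \left(60516 + 1264\right)} = \frac{1}{83210 + 61780} = \frac{1}{144990}$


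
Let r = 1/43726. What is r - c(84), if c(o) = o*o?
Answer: -308530655/43726 ≈ -7056.0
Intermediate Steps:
c(o) = o**2
r = 1/43726 ≈ 2.2870e-5
r - c(84) = 1/43726 - 1*84**2 = 1/43726 - 1*7056 = 1/43726 - 7056 = -308530655/43726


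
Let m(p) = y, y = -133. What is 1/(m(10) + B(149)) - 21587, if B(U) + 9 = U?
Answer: -151108/7 ≈ -21587.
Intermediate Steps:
m(p) = -133
B(U) = -9 + U
1/(m(10) + B(149)) - 21587 = 1/(-133 + (-9 + 149)) - 21587 = 1/(-133 + 140) - 21587 = 1/7 - 21587 = ⅐ - 21587 = -151108/7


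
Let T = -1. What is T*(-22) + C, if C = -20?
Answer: 2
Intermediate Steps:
T*(-22) + C = -1*(-22) - 20 = 22 - 20 = 2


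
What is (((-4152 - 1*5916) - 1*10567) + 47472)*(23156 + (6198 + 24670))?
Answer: 1449842088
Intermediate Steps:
(((-4152 - 1*5916) - 1*10567) + 47472)*(23156 + (6198 + 24670)) = (((-4152 - 5916) - 10567) + 47472)*(23156 + 30868) = ((-10068 - 10567) + 47472)*54024 = (-20635 + 47472)*54024 = 26837*54024 = 1449842088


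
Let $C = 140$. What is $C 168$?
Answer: $23520$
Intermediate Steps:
$C 168 = 140 \cdot 168 = 23520$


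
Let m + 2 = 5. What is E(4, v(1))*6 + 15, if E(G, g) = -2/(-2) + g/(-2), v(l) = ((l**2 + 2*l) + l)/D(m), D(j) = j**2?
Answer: 59/3 ≈ 19.667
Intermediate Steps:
m = 3 (m = -2 + 5 = 3)
v(l) = l/3 + l**2/9 (v(l) = ((l**2 + 2*l) + l)/(3**2) = (l**2 + 3*l)/9 = (l**2 + 3*l)*(1/9) = l/3 + l**2/9)
E(G, g) = 1 - g/2 (E(G, g) = -2*(-1/2) + g*(-1/2) = 1 - g/2)
E(4, v(1))*6 + 15 = (1 - (3 + 1)/18)*6 + 15 = (1 - 4/18)*6 + 15 = (1 - 1/2*4/9)*6 + 15 = (1 - 2/9)*6 + 15 = (7/9)*6 + 15 = 14/3 + 15 = 59/3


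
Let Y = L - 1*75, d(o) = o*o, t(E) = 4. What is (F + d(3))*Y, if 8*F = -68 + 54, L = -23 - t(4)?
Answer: -1479/2 ≈ -739.50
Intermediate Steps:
d(o) = o**2
L = -27 (L = -23 - 1*4 = -23 - 4 = -27)
F = -7/4 (F = (-68 + 54)/8 = (1/8)*(-14) = -7/4 ≈ -1.7500)
Y = -102 (Y = -27 - 1*75 = -27 - 75 = -102)
(F + d(3))*Y = (-7/4 + 3**2)*(-102) = (-7/4 + 9)*(-102) = (29/4)*(-102) = -1479/2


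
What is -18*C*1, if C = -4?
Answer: 72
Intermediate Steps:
-18*C*1 = -18*(-4)*1 = 72*1 = 72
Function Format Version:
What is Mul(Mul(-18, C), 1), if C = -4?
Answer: 72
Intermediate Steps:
Mul(Mul(-18, C), 1) = Mul(Mul(-18, -4), 1) = Mul(72, 1) = 72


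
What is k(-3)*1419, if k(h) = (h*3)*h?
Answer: 38313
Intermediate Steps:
k(h) = 3*h² (k(h) = (3*h)*h = 3*h²)
k(-3)*1419 = (3*(-3)²)*1419 = (3*9)*1419 = 27*1419 = 38313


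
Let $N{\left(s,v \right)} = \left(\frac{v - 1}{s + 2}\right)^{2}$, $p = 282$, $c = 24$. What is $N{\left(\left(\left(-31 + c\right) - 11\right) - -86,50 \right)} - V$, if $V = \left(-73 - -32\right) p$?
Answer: $\frac{1156249}{100} \approx 11562.0$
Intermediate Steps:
$V = -11562$ ($V = \left(-73 - -32\right) 282 = \left(-73 + 32\right) 282 = \left(-41\right) 282 = -11562$)
$N{\left(s,v \right)} = \frac{\left(-1 + v\right)^{2}}{\left(2 + s\right)^{2}}$ ($N{\left(s,v \right)} = \left(\frac{-1 + v}{2 + s}\right)^{2} = \frac{\left(-1 + v\right)^{2}}{\left(2 + s\right)^{2}}$)
$N{\left(\left(\left(-31 + c\right) - 11\right) - -86,50 \right)} - V = \frac{\left(-1 + 50\right)^{2}}{\left(2 + \left(\left(\left(-31 + 24\right) - 11\right) - -86\right)\right)^{2}} - -11562 = \frac{49^{2}}{\left(2 + \left(\left(-7 - 11\right) + 86\right)\right)^{2}} + 11562 = \frac{2401}{\left(2 + \left(-18 + 86\right)\right)^{2}} + 11562 = \frac{2401}{\left(2 + 68\right)^{2}} + 11562 = \frac{2401}{4900} + 11562 = 2401 \cdot \frac{1}{4900} + 11562 = \frac{49}{100} + 11562 = \frac{1156249}{100}$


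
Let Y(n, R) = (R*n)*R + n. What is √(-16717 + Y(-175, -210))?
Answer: 2*I*√1933598 ≈ 2781.1*I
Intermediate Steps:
Y(n, R) = n + n*R² (Y(n, R) = n*R² + n = n + n*R²)
√(-16717 + Y(-175, -210)) = √(-16717 - 175*(1 + (-210)²)) = √(-16717 - 175*(1 + 44100)) = √(-16717 - 175*44101) = √(-16717 - 7717675) = √(-7734392) = 2*I*√1933598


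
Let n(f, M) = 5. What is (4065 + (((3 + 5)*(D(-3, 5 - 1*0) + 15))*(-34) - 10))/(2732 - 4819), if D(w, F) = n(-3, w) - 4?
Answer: 297/2087 ≈ 0.14231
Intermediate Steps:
D(w, F) = 1 (D(w, F) = 5 - 4 = 1)
(4065 + (((3 + 5)*(D(-3, 5 - 1*0) + 15))*(-34) - 10))/(2732 - 4819) = (4065 + (((3 + 5)*(1 + 15))*(-34) - 10))/(2732 - 4819) = (4065 + ((8*16)*(-34) - 10))/(-2087) = (4065 + (128*(-34) - 10))*(-1/2087) = (4065 + (-4352 - 10))*(-1/2087) = (4065 - 4362)*(-1/2087) = -297*(-1/2087) = 297/2087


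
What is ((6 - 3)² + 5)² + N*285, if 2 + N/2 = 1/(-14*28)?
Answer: -185309/196 ≈ -945.45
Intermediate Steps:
N = -785/196 (N = -4 + 2/((-14*28)) = -4 + 2/(-392) = -4 + 2*(-1/392) = -4 - 1/196 = -785/196 ≈ -4.0051)
((6 - 3)² + 5)² + N*285 = ((6 - 3)² + 5)² - 785/196*285 = (3² + 5)² - 223725/196 = (9 + 5)² - 223725/196 = 14² - 223725/196 = 196 - 223725/196 = -185309/196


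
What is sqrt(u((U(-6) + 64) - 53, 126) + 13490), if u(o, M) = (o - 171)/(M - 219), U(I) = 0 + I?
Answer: 4*sqrt(7293153)/93 ≈ 116.15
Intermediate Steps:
U(I) = I
u(o, M) = (-171 + o)/(-219 + M)
sqrt(u((U(-6) + 64) - 53, 126) + 13490) = sqrt((-171 + ((-6 + 64) - 53))/(-219 + 126) + 13490) = sqrt((-171 + (58 - 53))/(-93) + 13490) = sqrt(-(-171 + 5)/93 + 13490) = sqrt(-1/93*(-166) + 13490) = sqrt(166/93 + 13490) = sqrt(1254736/93) = 4*sqrt(7293153)/93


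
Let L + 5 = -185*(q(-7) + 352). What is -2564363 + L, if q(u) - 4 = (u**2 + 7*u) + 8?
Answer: -2631708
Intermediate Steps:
q(u) = 12 + u**2 + 7*u (q(u) = 4 + ((u**2 + 7*u) + 8) = 4 + (8 + u**2 + 7*u) = 12 + u**2 + 7*u)
L = -67345 (L = -5 - 185*((12 + (-7)**2 + 7*(-7)) + 352) = -5 - 185*((12 + 49 - 49) + 352) = -5 - 185*(12 + 352) = -5 - 185*364 = -5 - 67340 = -67345)
-2564363 + L = -2564363 - 67345 = -2631708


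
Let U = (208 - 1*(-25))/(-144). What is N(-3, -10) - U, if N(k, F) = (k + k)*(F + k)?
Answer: 11465/144 ≈ 79.618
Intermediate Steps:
N(k, F) = 2*k*(F + k) (N(k, F) = (2*k)*(F + k) = 2*k*(F + k))
U = -233/144 (U = (208 + 25)*(-1/144) = 233*(-1/144) = -233/144 ≈ -1.6181)
N(-3, -10) - U = 2*(-3)*(-10 - 3) - 1*(-233/144) = 2*(-3)*(-13) + 233/144 = 78 + 233/144 = 11465/144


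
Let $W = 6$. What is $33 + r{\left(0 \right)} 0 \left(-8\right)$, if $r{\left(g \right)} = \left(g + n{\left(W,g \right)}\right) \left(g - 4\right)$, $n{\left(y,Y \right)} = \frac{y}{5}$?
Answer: $33$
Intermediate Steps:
$n{\left(y,Y \right)} = \frac{y}{5}$ ($n{\left(y,Y \right)} = y \frac{1}{5} = \frac{y}{5}$)
$r{\left(g \right)} = \left(-4 + g\right) \left(\frac{6}{5} + g\right)$ ($r{\left(g \right)} = \left(g + \frac{1}{5} \cdot 6\right) \left(g - 4\right) = \left(g + \frac{6}{5}\right) \left(-4 + g\right) = \left(\frac{6}{5} + g\right) \left(-4 + g\right) = \left(-4 + g\right) \left(\frac{6}{5} + g\right)$)
$33 + r{\left(0 \right)} 0 \left(-8\right) = 33 + \left(- \frac{24}{5} + 0^{2} - 0\right) 0 \left(-8\right) = 33 + \left(- \frac{24}{5} + 0 + 0\right) 0 = 33 - 0 = 33 + 0 = 33$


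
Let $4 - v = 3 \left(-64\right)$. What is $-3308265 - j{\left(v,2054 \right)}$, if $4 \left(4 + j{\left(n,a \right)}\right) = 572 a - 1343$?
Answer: $- \frac{14406589}{4} \approx -3.6016 \cdot 10^{6}$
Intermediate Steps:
$v = 196$ ($v = 4 - 3 \left(-64\right) = 4 - -192 = 4 + 192 = 196$)
$j{\left(n,a \right)} = - \frac{1359}{4} + 143 a$ ($j{\left(n,a \right)} = -4 + \frac{572 a - 1343}{4} = -4 + \frac{-1343 + 572 a}{4} = -4 + \left(- \frac{1343}{4} + 143 a\right) = - \frac{1359}{4} + 143 a$)
$-3308265 - j{\left(v,2054 \right)} = -3308265 - \left(- \frac{1359}{4} + 143 \cdot 2054\right) = -3308265 - \left(- \frac{1359}{4} + 293722\right) = -3308265 - \frac{1173529}{4} = - \frac{14406589}{4}$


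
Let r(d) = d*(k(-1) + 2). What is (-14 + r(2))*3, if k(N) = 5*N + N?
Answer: -66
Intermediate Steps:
k(N) = 6*N
r(d) = -4*d (r(d) = d*(6*(-1) + 2) = d*(-6 + 2) = d*(-4) = -4*d)
(-14 + r(2))*3 = (-14 - 4*2)*3 = (-14 - 8)*3 = -22*3 = -66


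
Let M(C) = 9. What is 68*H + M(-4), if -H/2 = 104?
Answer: -14135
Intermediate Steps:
H = -208 (H = -2*104 = -208)
68*H + M(-4) = 68*(-208) + 9 = -14144 + 9 = -14135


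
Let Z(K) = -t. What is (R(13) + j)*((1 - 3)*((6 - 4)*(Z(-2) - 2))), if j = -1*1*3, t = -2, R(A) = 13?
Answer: 0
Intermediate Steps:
j = -3 (j = -1*3 = -3)
Z(K) = 2 (Z(K) = -1*(-2) = 2)
(R(13) + j)*((1 - 3)*((6 - 4)*(Z(-2) - 2))) = (13 - 3)*((1 - 3)*((6 - 4)*(2 - 2))) = 10*(-4*0) = 10*(-2*0) = 10*0 = 0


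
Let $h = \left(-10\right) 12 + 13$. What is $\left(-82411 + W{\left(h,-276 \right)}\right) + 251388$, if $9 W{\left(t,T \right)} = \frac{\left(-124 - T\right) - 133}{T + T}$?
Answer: $\frac{839477717}{4968} \approx 1.6898 \cdot 10^{5}$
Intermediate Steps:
$h = -107$ ($h = -120 + 13 = -107$)
$W{\left(t,T \right)} = \frac{-257 - T}{18 T}$ ($W{\left(t,T \right)} = \frac{\left(\left(-124 - T\right) - 133\right) \frac{1}{T + T}}{9} = \frac{\left(-257 - T\right) \frac{1}{2 T}}{9} = \frac{\frac{1}{2} \frac{1}{T} \left(-257 - T\right)}{9} = \frac{-257 - T}{18 T}$)
$\left(-82411 + W{\left(h,-276 \right)}\right) + 251388 = \left(-82411 + \frac{-257 - -276}{18 \left(-276\right)}\right) + 251388 = \left(-82411 + \frac{1}{18} \left(- \frac{1}{276}\right) \left(-257 + 276\right)\right) + 251388 = \left(-82411 + \frac{1}{18} \left(- \frac{1}{276}\right) 19\right) + 251388 = \left(-82411 - \frac{19}{4968}\right) + 251388 = - \frac{409417867}{4968} + 251388 = \frac{839477717}{4968}$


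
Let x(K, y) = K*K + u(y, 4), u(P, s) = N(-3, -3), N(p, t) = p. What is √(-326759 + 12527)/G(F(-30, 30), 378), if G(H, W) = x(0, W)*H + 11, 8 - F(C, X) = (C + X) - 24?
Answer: -2*I*√78558/85 ≈ -6.5949*I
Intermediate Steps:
F(C, X) = 32 - C - X (F(C, X) = 8 - ((C + X) - 24) = 8 - (-24 + C + X) = 8 + (24 - C - X) = 32 - C - X)
u(P, s) = -3
x(K, y) = -3 + K² (x(K, y) = K*K - 3 = K² - 3 = -3 + K²)
G(H, W) = 11 - 3*H (G(H, W) = (-3 + 0²)*H + 11 = (-3 + 0)*H + 11 = -3*H + 11 = 11 - 3*H)
√(-326759 + 12527)/G(F(-30, 30), 378) = √(-326759 + 12527)/(11 - 3*(32 - 1*(-30) - 1*30)) = √(-314232)/(11 - 3*(32 + 30 - 30)) = (2*I*√78558)/(11 - 3*32) = (2*I*√78558)/(11 - 96) = (2*I*√78558)/(-85) = (2*I*√78558)*(-1/85) = -2*I*√78558/85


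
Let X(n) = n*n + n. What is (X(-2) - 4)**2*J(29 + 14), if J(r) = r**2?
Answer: 7396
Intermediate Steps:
X(n) = n + n**2 (X(n) = n**2 + n = n + n**2)
(X(-2) - 4)**2*J(29 + 14) = (-2*(1 - 2) - 4)**2*(29 + 14)**2 = (-2*(-1) - 4)**2*43**2 = (2 - 4)**2*1849 = (-2)**2*1849 = 4*1849 = 7396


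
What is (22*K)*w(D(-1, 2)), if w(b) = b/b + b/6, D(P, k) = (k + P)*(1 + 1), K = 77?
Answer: 6776/3 ≈ 2258.7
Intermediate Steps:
D(P, k) = 2*P + 2*k (D(P, k) = (P + k)*2 = 2*P + 2*k)
w(b) = 1 + b/6 (w(b) = 1 + b*(⅙) = 1 + b/6)
(22*K)*w(D(-1, 2)) = (22*77)*(1 + (2*(-1) + 2*2)/6) = 1694*(1 + (-2 + 4)/6) = 1694*(1 + (⅙)*2) = 1694*(1 + ⅓) = 1694*(4/3) = 6776/3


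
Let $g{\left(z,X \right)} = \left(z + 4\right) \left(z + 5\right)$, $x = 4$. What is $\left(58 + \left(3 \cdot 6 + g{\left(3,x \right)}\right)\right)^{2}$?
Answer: $17424$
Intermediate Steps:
$g{\left(z,X \right)} = \left(4 + z\right) \left(5 + z\right)$
$\left(58 + \left(3 \cdot 6 + g{\left(3,x \right)}\right)\right)^{2} = \left(58 + \left(3 \cdot 6 + \left(20 + 3^{2} + 9 \cdot 3\right)\right)\right)^{2} = \left(58 + \left(18 + \left(20 + 9 + 27\right)\right)\right)^{2} = \left(58 + \left(18 + 56\right)\right)^{2} = \left(58 + 74\right)^{2} = 132^{2} = 17424$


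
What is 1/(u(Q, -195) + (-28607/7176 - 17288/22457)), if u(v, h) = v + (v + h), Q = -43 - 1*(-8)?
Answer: -161151432/43471615567 ≈ -0.0037071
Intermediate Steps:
Q = -35 (Q = -43 + 8 = -35)
u(v, h) = h + 2*v (u(v, h) = v + (h + v) = h + 2*v)
1/(u(Q, -195) + (-28607/7176 - 17288/22457)) = 1/((-195 + 2*(-35)) + (-28607/7176 - 17288/22457)) = 1/((-195 - 70) + (-28607*1/7176 - 17288*1/22457)) = 1/(-265 + (-28607/7176 - 17288/22457)) = 1/(-265 - 766486087/161151432) = 1/(-43471615567/161151432) = -161151432/43471615567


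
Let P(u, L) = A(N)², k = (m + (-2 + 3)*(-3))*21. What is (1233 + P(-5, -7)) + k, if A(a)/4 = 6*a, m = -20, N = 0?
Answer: 750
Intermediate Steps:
A(a) = 24*a (A(a) = 4*(6*a) = 24*a)
k = -483 (k = (-20 + (-2 + 3)*(-3))*21 = (-20 + 1*(-3))*21 = (-20 - 3)*21 = -23*21 = -483)
P(u, L) = 0 (P(u, L) = (24*0)² = 0² = 0)
(1233 + P(-5, -7)) + k = (1233 + 0) - 483 = 1233 - 483 = 750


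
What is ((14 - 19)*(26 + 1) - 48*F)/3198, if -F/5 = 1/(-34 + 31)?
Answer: -215/3198 ≈ -0.067230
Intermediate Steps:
F = 5/3 (F = -5/(-34 + 31) = -5/(-3) = -5*(-⅓) = 5/3 ≈ 1.6667)
((14 - 19)*(26 + 1) - 48*F)/3198 = ((14 - 19)*(26 + 1) - 48*5/3)/3198 = (-5*27 - 80)*(1/3198) = (-135 - 80)*(1/3198) = -215*1/3198 = -215/3198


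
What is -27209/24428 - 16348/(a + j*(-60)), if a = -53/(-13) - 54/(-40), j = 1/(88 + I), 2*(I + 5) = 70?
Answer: -6128065692801/1843068172 ≈ -3324.9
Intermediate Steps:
I = 30 (I = -5 + (½)*70 = -5 + 35 = 30)
j = 1/118 (j = 1/(88 + 30) = 1/118 ≈ 0.0084746)
a = 1411/260 (a = -53*(-1/13) - 54*(-1/40) = 53/13 + 27/20 = 1411/260 ≈ 5.4269)
-27209/24428 - 16348/(a + j*(-60)) = -27209/24428 - 16348/(1411/260 + (1/118)*(-60)) = -27209*1/24428 - 16348/(1411/260 - 30/59) = -27209/24428 - 16348/75449/15340 = -27209/24428 - 16348*15340/75449 = -27209/24428 - 250778320/75449 = -6128065692801/1843068172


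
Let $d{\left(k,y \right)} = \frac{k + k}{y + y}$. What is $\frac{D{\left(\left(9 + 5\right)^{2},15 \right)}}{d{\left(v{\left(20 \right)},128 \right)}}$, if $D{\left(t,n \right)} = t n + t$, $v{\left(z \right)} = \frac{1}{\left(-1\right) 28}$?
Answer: $-11239424$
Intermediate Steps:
$v{\left(z \right)} = - \frac{1}{28}$ ($v{\left(z \right)} = \frac{1}{-28} = - \frac{1}{28}$)
$D{\left(t,n \right)} = t + n t$ ($D{\left(t,n \right)} = n t + t = t + n t$)
$d{\left(k,y \right)} = \frac{k}{y}$ ($d{\left(k,y \right)} = \frac{2 k}{2 y} = 2 k \frac{1}{2 y} = \frac{k}{y}$)
$\frac{D{\left(\left(9 + 5\right)^{2},15 \right)}}{d{\left(v{\left(20 \right)},128 \right)}} = \frac{\left(9 + 5\right)^{2} \left(1 + 15\right)}{\left(- \frac{1}{28}\right) \frac{1}{128}} = \frac{14^{2} \cdot 16}{\left(- \frac{1}{28}\right) \frac{1}{128}} = \frac{196 \cdot 16}{- \frac{1}{3584}} = 3136 \left(-3584\right) = -11239424$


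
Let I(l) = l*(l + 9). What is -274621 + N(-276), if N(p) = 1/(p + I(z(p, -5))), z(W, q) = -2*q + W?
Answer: -18697845405/68086 ≈ -2.7462e+5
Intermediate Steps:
z(W, q) = W - 2*q
I(l) = l*(9 + l)
N(p) = 1/(p + (10 + p)*(19 + p)) (N(p) = 1/(p + (p - 2*(-5))*(9 + (p - 2*(-5)))) = 1/(p + (p + 10)*(9 + (p + 10))) = 1/(p + (10 + p)*(9 + (10 + p))) = 1/(p + (10 + p)*(19 + p)))
-274621 + N(-276) = -274621 + 1/(-276 + (10 - 276)*(19 - 276)) = -274621 + 1/(-276 - 266*(-257)) = -274621 + 1/(-276 + 68362) = -274621 + 1/68086 = -18697845405/68086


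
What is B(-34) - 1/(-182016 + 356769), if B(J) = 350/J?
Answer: -30581792/2970801 ≈ -10.294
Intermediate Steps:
B(-34) - 1/(-182016 + 356769) = 350/(-34) - 1/(-182016 + 356769) = 350*(-1/34) - 1/174753 = -175/17 - 1*1/174753 = -175/17 - 1/174753 = -30581792/2970801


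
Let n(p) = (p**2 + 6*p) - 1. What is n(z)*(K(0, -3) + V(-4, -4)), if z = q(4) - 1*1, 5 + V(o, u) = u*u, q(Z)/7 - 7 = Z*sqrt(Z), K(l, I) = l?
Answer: 125829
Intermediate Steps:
q(Z) = 49 + 7*Z**(3/2) (q(Z) = 49 + 7*(Z*sqrt(Z)) = 49 + 7*Z**(3/2))
V(o, u) = -5 + u**2 (V(o, u) = -5 + u*u = -5 + u**2)
z = 104 (z = (49 + 7*4**(3/2)) - 1*1 = (49 + 7*8) - 1 = (49 + 56) - 1 = 105 - 1 = 104)
n(p) = -1 + p**2 + 6*p
n(z)*(K(0, -3) + V(-4, -4)) = (-1 + 104**2 + 6*104)*(0 + (-5 + (-4)**2)) = (-1 + 10816 + 624)*(0 + (-5 + 16)) = 11439*(0 + 11) = 11439*11 = 125829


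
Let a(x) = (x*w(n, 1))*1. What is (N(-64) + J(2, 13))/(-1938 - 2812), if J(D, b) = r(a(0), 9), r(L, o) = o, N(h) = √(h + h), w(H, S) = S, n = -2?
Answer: -9/4750 - 4*I*√2/2375 ≈ -0.0018947 - 0.0023818*I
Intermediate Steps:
a(x) = x (a(x) = (x*1)*1 = x*1 = x)
N(h) = √2*√h (N(h) = √(2*h) = √2*√h)
J(D, b) = 9
(N(-64) + J(2, 13))/(-1938 - 2812) = (√2*√(-64) + 9)/(-1938 - 2812) = (√2*(8*I) + 9)/(-4750) = (8*I*√2 + 9)*(-1/4750) = (9 + 8*I*√2)*(-1/4750) = -9/4750 - 4*I*√2/2375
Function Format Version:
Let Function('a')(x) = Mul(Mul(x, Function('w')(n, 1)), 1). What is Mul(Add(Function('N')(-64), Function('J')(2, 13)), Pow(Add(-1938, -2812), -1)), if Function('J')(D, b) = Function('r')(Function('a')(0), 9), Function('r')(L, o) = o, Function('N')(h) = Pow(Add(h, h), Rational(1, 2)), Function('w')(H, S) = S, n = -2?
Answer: Add(Rational(-9, 4750), Mul(Rational(-4, 2375), I, Pow(2, Rational(1, 2)))) ≈ Add(-0.0018947, Mul(-0.0023818, I))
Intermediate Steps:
Function('a')(x) = x (Function('a')(x) = Mul(Mul(x, 1), 1) = Mul(x, 1) = x)
Function('N')(h) = Mul(Pow(2, Rational(1, 2)), Pow(h, Rational(1, 2))) (Function('N')(h) = Pow(Mul(2, h), Rational(1, 2)) = Mul(Pow(2, Rational(1, 2)), Pow(h, Rational(1, 2))))
Function('J')(D, b) = 9
Mul(Add(Function('N')(-64), Function('J')(2, 13)), Pow(Add(-1938, -2812), -1)) = Mul(Add(Mul(Pow(2, Rational(1, 2)), Pow(-64, Rational(1, 2))), 9), Pow(Add(-1938, -2812), -1)) = Mul(Add(Mul(Pow(2, Rational(1, 2)), Mul(8, I)), 9), Pow(-4750, -1)) = Mul(Add(Mul(8, I, Pow(2, Rational(1, 2))), 9), Rational(-1, 4750)) = Mul(Add(9, Mul(8, I, Pow(2, Rational(1, 2)))), Rational(-1, 4750)) = Add(Rational(-9, 4750), Mul(Rational(-4, 2375), I, Pow(2, Rational(1, 2))))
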